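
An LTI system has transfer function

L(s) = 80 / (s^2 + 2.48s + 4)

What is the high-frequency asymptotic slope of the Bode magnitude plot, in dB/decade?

Each pole contributes −20 dB/decade at high frequency; each zero contributes +20 dB/decade.
Net: 0 zero(s) − 2 pole(s) → -40 dB/decade.

-40 dB/decade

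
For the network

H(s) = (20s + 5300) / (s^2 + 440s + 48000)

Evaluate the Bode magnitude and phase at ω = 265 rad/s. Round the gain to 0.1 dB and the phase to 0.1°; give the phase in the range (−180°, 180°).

Substitute s = j265:
Numerator: 20(j265) + 5300 = 5300 + j5300
Denominator: (j265)^2 + 440(j265) + 48000 = -22225 + j116600
|N| = √(5300² + 5300²) ≈ 7495.3, ∠N ≈ 45.00°
|D| = √(22225² + 116600²) ≈ 1.187e+05, ∠D ≈ 100.79°
|H| = 7495.3 / 1.187e+05 ≈ 0.063145
Gain = 20 log₁₀(0.063145) ≈ -23.99 dB
∠H = 45.00° − 100.79° = -55.79°

-24.0 dB, -55.8°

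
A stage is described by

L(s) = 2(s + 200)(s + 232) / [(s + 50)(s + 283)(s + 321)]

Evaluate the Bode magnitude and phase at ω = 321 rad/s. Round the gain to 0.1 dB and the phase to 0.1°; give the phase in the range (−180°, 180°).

At s = jω = j321:
zero (s+200): 200 + j321 → |·| = √(200²+321²) = √143041 ≈ 378.21, ∠ = arctan(321/200) ≈ 58.07°
zero (s+232): 232 + j321 → |·| = √(232²+321²) = √156865 ≈ 396.06, ∠ = arctan(321/232) ≈ 54.14°
pole (s+50): 50 + j321 → |·| = √(50²+321²) = √105541 ≈ 324.87, ∠ = arctan(321/50) ≈ 81.15°
pole (s+283): 283 + j321 → |·| = √(283²+321²) = √183130 ≈ 427.94, ∠ = arctan(321/283) ≈ 48.60°
pole (s+321): 321 + j321 → |·| = √(321²+321²) = √206082 ≈ 453.96, ∠ = arctan(321/321) ≈ 45.00°
|L| = 2 · 1.4979e+05 / 6.3112e+07 ≈ 0.0047468
Gain = 20 log₁₀(0.0047468) ≈ -46.47 dB
∠L = 112.21° − 174.75° = -62.54°

-46.5 dB, -62.5°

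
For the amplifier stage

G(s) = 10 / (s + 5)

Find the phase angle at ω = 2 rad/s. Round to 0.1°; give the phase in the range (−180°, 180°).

Substitute s = j2:
Numerator: 10 = 10 + j0
Denominator: (j2) + 5 = 5 + j2
|N| = √(10² + 0²) ≈ 10, ∠N ≈ 0.00°
|D| = √(5² + 2²) ≈ 5.3852, ∠D ≈ 21.80°
∠G = 0.00° − 21.80° = -21.80°

-21.8°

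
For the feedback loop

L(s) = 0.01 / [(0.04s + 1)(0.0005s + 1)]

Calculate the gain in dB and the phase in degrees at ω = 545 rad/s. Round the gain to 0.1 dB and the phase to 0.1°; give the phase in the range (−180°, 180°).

-67.1 dB, -102.6°

At ω = 545 rad/s:
pole (1 + j545·0.04) = 1 + j21.8 → |·| ≈ 21.823, ∠ ≈ 87.37°
pole (1 + j545·0.0005) = 1 + j0.2725 → |·| ≈ 1.0365, ∠ ≈ 15.24°
|L| = 0.01 · 1 / (21.823 · 1.0365) ≈ 0.0004421
Gain = 20 log₁₀(0.0004421) ≈ -67.09 dB
∠L = (0°) − (87.37° + 15.24°) = -102.61°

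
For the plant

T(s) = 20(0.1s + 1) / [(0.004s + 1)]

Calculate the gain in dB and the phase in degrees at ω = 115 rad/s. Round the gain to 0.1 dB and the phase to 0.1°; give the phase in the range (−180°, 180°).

At ω = 115 rad/s:
zero (1 + j115·0.1) = 1 + j11.5 → |·| ≈ 11.543, ∠ ≈ 85.03°
pole (1 + j115·0.004) = 1 + j0.46 → |·| ≈ 1.1007, ∠ ≈ 24.70°
|T| = 20 · 11.543 / (1.1007) ≈ 209.74
Gain = 20 log₁₀(209.74) ≈ 46.43 dB
∠T = (85.03°) − (24.70°) = 60.33°

46.4 dB, 60.3°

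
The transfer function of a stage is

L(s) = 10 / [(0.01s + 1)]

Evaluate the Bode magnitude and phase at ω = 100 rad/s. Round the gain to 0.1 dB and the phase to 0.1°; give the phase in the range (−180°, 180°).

17.0 dB, -45.0°

At ω = 100 rad/s:
pole (1 + j100·0.01) = 1 + j1 → |·| ≈ 1.4142, ∠ ≈ 45.00°
|L| = 10 · 1 / (1.4142) ≈ 7.0711
Gain = 20 log₁₀(7.0711) ≈ 16.99 dB
∠L = (0°) − (45.00°) = -45.00°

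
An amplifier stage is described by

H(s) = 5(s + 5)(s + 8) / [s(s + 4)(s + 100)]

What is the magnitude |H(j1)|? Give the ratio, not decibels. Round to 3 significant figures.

0.499

At s = jω = j1:
zero (s+5): 5 + j1 → |·| = √(5²+1²) = √26 ≈ 5.099, ∠ = arctan(1/5) ≈ 11.31°
zero (s+8): 8 + j1 → |·| = √(8²+1²) = √65 ≈ 8.0623, ∠ = arctan(1/8) ≈ 7.13°
pole (s+4): 4 + j1 → |·| = √(4²+1²) = √17 ≈ 4.1231, ∠ = arctan(1/4) ≈ 14.04°
pole (s+100): 100 + j1 → |·| = √(100²+1²) = √10001 ≈ 100, ∠ = arctan(1/100) ≈ 0.57°
pole at origin: |s| = 1, ∠ = 90.00° (in denominator)
|H| = 5 · 41.11 / 412.31 ≈ 0.49853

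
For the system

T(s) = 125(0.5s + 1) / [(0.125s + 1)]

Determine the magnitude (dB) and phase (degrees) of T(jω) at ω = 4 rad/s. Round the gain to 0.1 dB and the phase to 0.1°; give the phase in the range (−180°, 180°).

48.0 dB, 36.9°

At ω = 4 rad/s:
zero (1 + j4·0.5) = 1 + j2 → |·| ≈ 2.2361, ∠ ≈ 63.43°
pole (1 + j4·0.125) = 1 + j0.5 → |·| ≈ 1.118, ∠ ≈ 26.57°
|T| = 125 · 2.2361 / (1.118) ≈ 250.01
Gain = 20 log₁₀(250.01) ≈ 47.96 dB
∠T = (63.43°) − (26.57°) = 36.86°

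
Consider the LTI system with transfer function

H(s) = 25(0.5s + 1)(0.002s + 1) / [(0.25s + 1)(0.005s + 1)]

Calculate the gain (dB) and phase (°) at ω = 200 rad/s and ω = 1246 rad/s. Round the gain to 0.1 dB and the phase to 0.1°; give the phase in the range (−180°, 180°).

At ω = 200 rad/s:
zero (1 + j200·0.5) = 1 + j100 → |·| ≈ 100, ∠ ≈ 89.43°
zero (1 + j200·0.002) = 1 + j0.4 → |·| ≈ 1.077, ∠ ≈ 21.80°
pole (1 + j200·0.25) = 1 + j50 → |·| ≈ 50.01, ∠ ≈ 88.85°
pole (1 + j200·0.005) = 1 + j1 → |·| ≈ 1.4142, ∠ ≈ 45.00°
|H| = 25 · 100 · 1.077 / (50.01 · 1.4142) ≈ 38.07
Gain = 20 log₁₀(38.07) ≈ 31.61 dB
∠H = (89.43° + 21.80°) − (88.85° + 45.00°) = -22.62°

At ω = 1246 rad/s:
zero (1 + j1246·0.5) = 1 + j623 → |·| ≈ 623, ∠ ≈ 89.91°
zero (1 + j1246·0.002) = 1 + j2.492 → |·| ≈ 2.6852, ∠ ≈ 68.14°
pole (1 + j1246·0.25) = 1 + j311.5 → |·| ≈ 311.5, ∠ ≈ 89.82°
pole (1 + j1246·0.005) = 1 + j6.23 → |·| ≈ 6.3097, ∠ ≈ 80.88°
|H| = 25 · 623 · 2.6852 / (311.5 · 6.3097) ≈ 21.278
Gain = 20 log₁₀(21.278) ≈ 26.56 dB
∠H = (89.91° + 68.14°) − (89.82° + 80.88°) = -12.65°

ω = 200: 31.6 dB, -22.6°; ω = 1246: 26.6 dB, -12.7°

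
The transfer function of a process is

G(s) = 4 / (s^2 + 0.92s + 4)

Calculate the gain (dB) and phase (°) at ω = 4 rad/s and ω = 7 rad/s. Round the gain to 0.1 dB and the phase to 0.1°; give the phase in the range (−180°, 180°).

At s = jω = j4:
quadratic: (j4)² + 0.92·j4 + 4 = -12 + j3.68 → |·| ≈ 12.552, ∠ ≈ 162.95°
|G| = 4 / 12.552 ≈ 0.31867
Gain = 20 log₁₀(0.31867) ≈ -9.93 dB
∠G = 0.00° − 162.95° = -162.95°

At s = jω = j7:
quadratic: (j7)² + 0.92·j7 + 4 = -45 + j6.44 → |·| ≈ 45.458, ∠ ≈ 171.86°
|G| = 4 / 45.458 ≈ 0.087993
Gain = 20 log₁₀(0.087993) ≈ -21.11 dB
∠G = 0.00° − 171.86° = -171.86°

ω = 4: -9.9 dB, -163.0°; ω = 7: -21.1 dB, -171.9°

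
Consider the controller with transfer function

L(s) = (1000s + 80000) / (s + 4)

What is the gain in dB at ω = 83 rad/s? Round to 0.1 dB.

62.8 dB

Substitute s = j83:
Numerator: 1000(j83) + 80000 = 80000 + j83000
Denominator: (j83) + 4 = 4 + j83
|N| = √(80000² + 83000²) ≈ 1.1528e+05, ∠N ≈ 46.05°
|D| = √(4² + 83²) ≈ 83.096, ∠D ≈ 87.24°
|L| = 1.1528e+05 / 83.096 ≈ 1387.3
Gain = 20 log₁₀(1387.3) ≈ 62.84 dB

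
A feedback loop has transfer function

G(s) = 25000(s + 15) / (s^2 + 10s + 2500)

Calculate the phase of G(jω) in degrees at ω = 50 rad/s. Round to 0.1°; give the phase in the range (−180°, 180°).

At s = jω = j50:
zero (s+15): 15 + j50 → |·| = √(15²+50²) = √2725 ≈ 52.202, ∠ = arctan(50/15) ≈ 73.30°
quadratic: (j50)² + 10·j50 + 2500 = 0 + j500 → |·| ≈ 500, ∠ ≈ 90.00°
∠G = 73.30° − 90.00° = -16.70°

-16.7°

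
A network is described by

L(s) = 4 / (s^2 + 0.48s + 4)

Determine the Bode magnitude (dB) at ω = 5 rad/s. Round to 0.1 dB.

-14.5 dB

At s = jω = j5:
quadratic: (j5)² + 0.48·j5 + 4 = -21 + j2.4 → |·| ≈ 21.137, ∠ ≈ 173.48°
|L| = 4 / 21.137 ≈ 0.18924
Gain = 20 log₁₀(0.18924) ≈ -14.46 dB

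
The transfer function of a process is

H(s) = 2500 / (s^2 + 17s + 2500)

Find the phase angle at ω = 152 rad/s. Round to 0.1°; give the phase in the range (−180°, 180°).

At s = jω = j152:
quadratic: (j152)² + 17·j152 + 2500 = -20604 + j2584 → |·| ≈ 20765, ∠ ≈ 172.85°
∠H = 0.00° − 172.85° = -172.85°

-172.9°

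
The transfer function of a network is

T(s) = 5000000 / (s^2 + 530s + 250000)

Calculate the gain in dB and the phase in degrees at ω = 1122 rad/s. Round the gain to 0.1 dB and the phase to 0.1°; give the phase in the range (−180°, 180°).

12.6 dB, -149.5°

At s = jω = j1122:
quadratic: (j1122)² + 530·j1122 + 250000 = -1008884 + j594660 → |·| ≈ 1.1711e+06, ∠ ≈ 149.48°
|T| = 5000000 / 1.1711e+06 ≈ 4.2695
Gain = 20 log₁₀(4.2695) ≈ 12.61 dB
∠T = 0.00° − 149.48° = -149.48°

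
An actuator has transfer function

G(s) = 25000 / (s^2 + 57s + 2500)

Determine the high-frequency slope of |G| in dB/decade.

Each pole contributes −20 dB/decade at high frequency; each zero contributes +20 dB/decade.
Net: 0 zero(s) − 2 pole(s) → -40 dB/decade.

-40 dB/decade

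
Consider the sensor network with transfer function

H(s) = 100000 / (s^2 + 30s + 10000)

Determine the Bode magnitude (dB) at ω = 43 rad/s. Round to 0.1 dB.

21.7 dB

At s = jω = j43:
quadratic: (j43)² + 30·j43 + 10000 = 8151 + j1290 → |·| ≈ 8252.4, ∠ ≈ 8.99°
|H| = 100000 / 8252.4 ≈ 12.118
Gain = 20 log₁₀(12.118) ≈ 21.67 dB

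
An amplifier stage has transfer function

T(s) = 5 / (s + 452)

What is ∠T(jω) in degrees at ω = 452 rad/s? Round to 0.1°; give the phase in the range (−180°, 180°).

Substitute s = j452:
Numerator: 5 = 5 + j0
Denominator: (j452) + 452 = 452 + j452
|N| = √(5² + 0²) ≈ 5, ∠N ≈ 0.00°
|D| = √(452² + 452²) ≈ 639.22, ∠D ≈ 45.00°
∠T = 0.00° − 45.00° = -45.00°

-45.0°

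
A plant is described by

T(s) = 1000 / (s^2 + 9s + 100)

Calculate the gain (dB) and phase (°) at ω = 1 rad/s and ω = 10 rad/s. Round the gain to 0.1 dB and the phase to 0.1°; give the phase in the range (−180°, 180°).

At s = jω = j1:
quadratic: (j1)² + 9·j1 + 100 = 99 + j9 → |·| ≈ 99.408, ∠ ≈ 5.19°
|T| = 1000 / 99.408 ≈ 10.06
Gain = 20 log₁₀(10.06) ≈ 20.05 dB
∠T = 0.00° − 5.19° = -5.19°

At s = jω = j10:
quadratic: (j10)² + 9·j10 + 100 = 0 + j90 → |·| ≈ 90, ∠ ≈ 90.00°
|T| = 1000 / 90 ≈ 11.111
Gain = 20 log₁₀(11.111) ≈ 20.92 dB
∠T = 0.00° − 90.00° = -90.00°

ω = 1: 20.1 dB, -5.2°; ω = 10: 20.9 dB, -90.0°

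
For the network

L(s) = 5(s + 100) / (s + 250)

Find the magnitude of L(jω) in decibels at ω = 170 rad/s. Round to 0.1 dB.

10.3 dB

At s = jω = j170:
zero (s+100): 100 + j170 → |·| = √(100²+170²) = √38900 ≈ 197.23, ∠ = arctan(170/100) ≈ 59.53°
pole (s+250): 250 + j170 → |·| = √(250²+170²) = √91400 ≈ 302.32, ∠ = arctan(170/250) ≈ 34.22°
|L| = 5 · 197.23 / 302.32 ≈ 3.2619
Gain = 20 log₁₀(3.2619) ≈ 10.27 dB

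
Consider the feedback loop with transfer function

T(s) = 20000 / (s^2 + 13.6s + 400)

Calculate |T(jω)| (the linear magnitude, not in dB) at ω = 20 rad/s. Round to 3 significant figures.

At s = jω = j20:
quadratic: (j20)² + 13.6·j20 + 400 = 0 + j272 → |·| ≈ 272, ∠ ≈ 90.00°
|T| = 20000 / 272 ≈ 73.529

73.5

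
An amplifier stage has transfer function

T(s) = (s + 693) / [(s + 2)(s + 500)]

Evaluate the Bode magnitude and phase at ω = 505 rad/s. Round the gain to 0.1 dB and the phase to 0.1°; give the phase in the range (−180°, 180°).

At s = jω = j505:
zero (s+693): 693 + j505 → |·| = √(693²+505²) = √735274 ≈ 857.48, ∠ = arctan(505/693) ≈ 36.08°
pole (s+2): 2 + j505 → |·| = √(2²+505²) = √255029 ≈ 505, ∠ = arctan(505/2) ≈ 89.77°
pole (s+500): 500 + j505 → |·| = √(500²+505²) = √505025 ≈ 710.65, ∠ = arctan(505/500) ≈ 45.29°
|T| = 1 · 857.48 / 3.5888e+05 ≈ 0.0023893
Gain = 20 log₁₀(0.0023893) ≈ -52.43 dB
∠T = 36.08° − 135.06° = -98.98°

-52.4 dB, -99.0°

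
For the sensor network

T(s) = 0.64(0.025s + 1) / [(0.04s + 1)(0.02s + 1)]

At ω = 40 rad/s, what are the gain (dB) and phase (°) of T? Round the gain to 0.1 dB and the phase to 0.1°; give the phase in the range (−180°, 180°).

-8.5 dB, -51.7°

At ω = 40 rad/s:
zero (1 + j40·0.025) = 1 + j1 → |·| ≈ 1.4142, ∠ ≈ 45.00°
pole (1 + j40·0.04) = 1 + j1.6 → |·| ≈ 1.8868, ∠ ≈ 57.99°
pole (1 + j40·0.02) = 1 + j0.8 → |·| ≈ 1.2806, ∠ ≈ 38.66°
|T| = 0.64 · 1.4142 / (1.8868 · 1.2806) ≈ 0.37459
Gain = 20 log₁₀(0.37459) ≈ -8.53 dB
∠T = (45.00°) − (57.99° + 38.66°) = -51.65°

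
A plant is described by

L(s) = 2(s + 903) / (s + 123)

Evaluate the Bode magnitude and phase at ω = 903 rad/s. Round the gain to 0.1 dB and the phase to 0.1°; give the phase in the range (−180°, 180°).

9.0 dB, -37.2°

At s = jω = j903:
zero (s+903): 903 + j903 → |·| = √(903²+903²) = √1630818 ≈ 1277, ∠ = arctan(903/903) ≈ 45.00°
pole (s+123): 123 + j903 → |·| = √(123²+903²) = √830538 ≈ 911.34, ∠ = arctan(903/123) ≈ 82.24°
|L| = 2 · 1277 / 911.34 ≈ 2.8025
Gain = 20 log₁₀(2.8025) ≈ 8.95 dB
∠L = 45.00° − 82.24° = -37.24°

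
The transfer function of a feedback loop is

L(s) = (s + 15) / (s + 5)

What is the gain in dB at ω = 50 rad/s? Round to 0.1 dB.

0.3 dB

Substitute s = j50:
Numerator: (j50) + 15 = 15 + j50
Denominator: (j50) + 5 = 5 + j50
|N| = √(15² + 50²) ≈ 52.202, ∠N ≈ 73.30°
|D| = √(5² + 50²) ≈ 50.249, ∠D ≈ 84.29°
|L| = 52.202 / 50.249 ≈ 1.0389
Gain = 20 log₁₀(1.0389) ≈ 0.33 dB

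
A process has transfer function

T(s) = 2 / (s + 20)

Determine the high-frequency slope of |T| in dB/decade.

-20 dB/decade

Each pole contributes −20 dB/decade at high frequency; each zero contributes +20 dB/decade.
Net: 0 zero(s) − 1 pole(s) → -20 dB/decade.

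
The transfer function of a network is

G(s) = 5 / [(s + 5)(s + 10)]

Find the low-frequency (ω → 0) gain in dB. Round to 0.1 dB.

-20.0 dB

G(0) = 5 / (5·10) = 0.1
20 log₁₀(0.1) ≈ -20.00 dB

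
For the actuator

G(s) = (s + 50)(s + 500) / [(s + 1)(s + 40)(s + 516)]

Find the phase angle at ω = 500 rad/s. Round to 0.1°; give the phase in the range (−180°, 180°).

-90.1°

At s = jω = j500:
zero (s+50): 50 + j500 → |·| = √(50²+500²) = √252500 ≈ 502.49, ∠ = arctan(500/50) ≈ 84.29°
zero (s+500): 500 + j500 → |·| = √(500²+500²) = √500000 ≈ 707.11, ∠ = arctan(500/500) ≈ 45.00°
pole (s+1): 1 + j500 → |·| = √(1²+500²) = √250001 ≈ 500, ∠ = arctan(500/1) ≈ 89.89°
pole (s+40): 40 + j500 → |·| = √(40²+500²) = √251600 ≈ 501.6, ∠ = arctan(500/40) ≈ 85.43°
pole (s+516): 516 + j500 → |·| = √(516²+500²) = √516256 ≈ 718.51, ∠ = arctan(500/516) ≈ 44.10°
∠G = 129.29° − 219.42° = -90.13°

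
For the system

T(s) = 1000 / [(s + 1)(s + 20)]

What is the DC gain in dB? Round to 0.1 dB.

34.0 dB

T(0) = 1000 / (1·20) = 50
20 log₁₀(50) ≈ 33.98 dB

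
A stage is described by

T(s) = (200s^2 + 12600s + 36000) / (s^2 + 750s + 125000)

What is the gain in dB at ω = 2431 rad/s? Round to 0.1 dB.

Substitute s = j2431:
Numerator: 200(j2431)^2 + 12600(j2431) + 36000 = -1181916200 + j30630600
Denominator: (j2431)^2 + 750(j2431) + 125000 = -5784761 + j1823250
|N| = √(1181916200² + 30630600²) ≈ 1.1823e+09, ∠N ≈ 178.52°
|D| = √(5784761² + 1823250²) ≈ 6.0653e+06, ∠D ≈ 162.51°
|T| = 1.1823e+09 / 6.0653e+06 ≈ 194.93
Gain = 20 log₁₀(194.93) ≈ 45.80 dB

45.8 dB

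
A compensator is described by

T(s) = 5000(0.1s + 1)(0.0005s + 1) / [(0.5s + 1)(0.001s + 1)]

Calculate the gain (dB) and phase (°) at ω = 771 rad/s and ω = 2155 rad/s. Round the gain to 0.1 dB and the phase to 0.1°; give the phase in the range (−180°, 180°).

ω = 771: 58.6 dB, -17.1°; ω = 2155: 55.8 dB, -18.2°

At ω = 771 rad/s:
zero (1 + j771·0.1) = 1 + j77.1 → |·| ≈ 77.106, ∠ ≈ 89.26°
zero (1 + j771·0.0005) = 1 + j0.3855 → |·| ≈ 1.0717, ∠ ≈ 21.08°
pole (1 + j771·0.5) = 1 + j385.5 → |·| ≈ 385.5, ∠ ≈ 89.85°
pole (1 + j771·0.001) = 1 + j0.771 → |·| ≈ 1.2627, ∠ ≈ 37.63°
|T| = 5000 · 77.106 · 1.0717 / (385.5 · 1.2627) ≈ 848.8
Gain = 20 log₁₀(848.8) ≈ 58.58 dB
∠T = (89.26° + 21.08°) − (89.85° + 37.63°) = -17.14°

At ω = 2155 rad/s:
zero (1 + j2155·0.1) = 1 + j215.5 → |·| ≈ 215.5, ∠ ≈ 89.73°
zero (1 + j2155·0.0005) = 1 + j1.0775 → |·| ≈ 1.47, ∠ ≈ 47.14°
pole (1 + j2155·0.5) = 1 + j1077.5 → |·| ≈ 1077.5, ∠ ≈ 89.95°
pole (1 + j2155·0.001) = 1 + j2.155 → |·| ≈ 2.3757, ∠ ≈ 65.11°
|T| = 5000 · 215.5 · 1.47 / (1077.5 · 2.3757) ≈ 618.76
Gain = 20 log₁₀(618.76) ≈ 55.83 dB
∠T = (89.73° + 47.14°) − (89.95° + 65.11°) = -18.19°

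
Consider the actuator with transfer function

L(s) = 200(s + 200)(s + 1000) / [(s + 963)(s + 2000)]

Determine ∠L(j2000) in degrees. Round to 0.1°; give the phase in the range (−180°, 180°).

At s = jω = j2000:
zero (s+200): 200 + j2000 → |·| = √(200²+2000²) = √4040000 ≈ 2010, ∠ = arctan(2000/200) ≈ 84.29°
zero (s+1000): 1000 + j2000 → |·| = √(1000²+2000²) = √5000000 ≈ 2236.1, ∠ = arctan(2000/1000) ≈ 63.43°
pole (s+963): 963 + j2000 → |·| = √(963²+2000²) = √4927369 ≈ 2219.8, ∠ = arctan(2000/963) ≈ 64.29°
pole (s+2000): 2000 + j2000 → |·| = √(2000²+2000²) = √8000000 ≈ 2828.4, ∠ = arctan(2000/2000) ≈ 45.00°
∠L = 147.72° − 109.29° = 38.43°

38.4°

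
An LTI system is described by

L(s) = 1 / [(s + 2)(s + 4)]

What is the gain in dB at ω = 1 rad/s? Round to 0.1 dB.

At s = jω = j1:
pole (s+2): 2 + j1 → |·| = √(2²+1²) = √5 ≈ 2.2361, ∠ = arctan(1/2) ≈ 26.57°
pole (s+4): 4 + j1 → |·| = √(4²+1²) = √17 ≈ 4.1231, ∠ = arctan(1/4) ≈ 14.04°
|L| = 1 / 9.2197 ≈ 0.10846
Gain = 20 log₁₀(0.10846) ≈ -19.29 dB

-19.3 dB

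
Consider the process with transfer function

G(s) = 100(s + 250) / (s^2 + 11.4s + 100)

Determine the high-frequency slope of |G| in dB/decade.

-20 dB/decade

Each pole contributes −20 dB/decade at high frequency; each zero contributes +20 dB/decade.
Net: 1 zero(s) − 2 pole(s) → -20 dB/decade.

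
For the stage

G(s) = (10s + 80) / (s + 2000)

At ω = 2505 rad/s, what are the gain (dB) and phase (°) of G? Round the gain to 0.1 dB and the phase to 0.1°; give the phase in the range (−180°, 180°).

17.9 dB, 38.4°

Substitute s = j2505:
Numerator: 10(j2505) + 80 = 80 + j25050
Denominator: (j2505) + 2000 = 2000 + j2505
|N| = √(80² + 25050²) ≈ 25050, ∠N ≈ 89.82°
|D| = √(2000² + 2505²) ≈ 3205.5, ∠D ≈ 51.40°
|G| = 25050 / 3205.5 ≈ 7.8147
Gain = 20 log₁₀(7.8147) ≈ 17.86 dB
∠G = 89.82° − 51.40° = 38.42°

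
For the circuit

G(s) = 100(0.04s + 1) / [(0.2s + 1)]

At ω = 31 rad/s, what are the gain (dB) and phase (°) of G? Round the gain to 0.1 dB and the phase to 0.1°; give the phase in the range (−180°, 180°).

28.1 dB, -29.7°

At ω = 31 rad/s:
zero (1 + j31·0.04) = 1 + j1.24 → |·| ≈ 1.593, ∠ ≈ 51.12°
pole (1 + j31·0.2) = 1 + j6.2 → |·| ≈ 6.2801, ∠ ≈ 80.84°
|G| = 100 · 1.593 / (6.2801) ≈ 25.366
Gain = 20 log₁₀(25.366) ≈ 28.09 dB
∠G = (51.12°) − (80.84°) = -29.72°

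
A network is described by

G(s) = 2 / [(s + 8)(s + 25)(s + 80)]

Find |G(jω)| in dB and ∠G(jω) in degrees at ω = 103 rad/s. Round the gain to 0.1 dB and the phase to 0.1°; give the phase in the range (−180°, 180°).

At s = jω = j103:
pole (s+8): 8 + j103 → |·| = √(8²+103²) = √10673 ≈ 103.31, ∠ = arctan(103/8) ≈ 85.56°
pole (s+25): 25 + j103 → |·| = √(25²+103²) = √11234 ≈ 105.99, ∠ = arctan(103/25) ≈ 76.36°
pole (s+80): 80 + j103 → |·| = √(80²+103²) = √17009 ≈ 130.42, ∠ = arctan(103/80) ≈ 52.16°
|G| = 2 / 1.4281e+06 ≈ 1.4005e-06
Gain = 20 log₁₀(1.4005e-06) ≈ -117.07 dB
∠G = 0.00° − 214.08° = -214.08° ≡ 145.92° (principal value)

-117.1 dB, 145.9°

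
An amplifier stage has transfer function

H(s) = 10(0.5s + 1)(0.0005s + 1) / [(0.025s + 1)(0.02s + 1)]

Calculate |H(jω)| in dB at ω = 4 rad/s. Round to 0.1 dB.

At ω = 4 rad/s:
zero (1 + j4·0.5) = 1 + j2 → |·| ≈ 2.2361, ∠ ≈ 63.43°
zero (1 + j4·0.0005) = 1 + j0.002 → |·| ≈ 1, ∠ ≈ 0.11°
pole (1 + j4·0.025) = 1 + j0.1 → |·| ≈ 1.005, ∠ ≈ 5.71°
pole (1 + j4·0.02) = 1 + j0.08 → |·| ≈ 1.0032, ∠ ≈ 4.57°
|H| = 10 · 2.2361 · 1 / (1.005 · 1.0032) ≈ 22.179
Gain = 20 log₁₀(22.179) ≈ 26.92 dB

26.9 dB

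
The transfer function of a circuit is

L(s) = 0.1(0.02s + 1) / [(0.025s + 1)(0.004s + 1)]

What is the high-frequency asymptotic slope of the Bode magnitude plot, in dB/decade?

-20 dB/decade

Each pole contributes −20 dB/decade at high frequency; each zero contributes +20 dB/decade.
Net: 1 zero(s) − 2 pole(s) → -20 dB/decade.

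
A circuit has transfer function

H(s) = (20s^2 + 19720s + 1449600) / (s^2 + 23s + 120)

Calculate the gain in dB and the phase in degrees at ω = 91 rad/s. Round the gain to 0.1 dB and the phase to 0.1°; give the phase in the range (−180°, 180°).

48.4 dB, -111.2°

Substitute s = j91:
Numerator: 20(j91)^2 + 19720(j91) + 1449600 = 1283980 + j1794520
Denominator: (j91)^2 + 23(j91) + 120 = -8161 + j2093
|N| = √(1283980² + 1794520²) ≈ 2.2066e+06, ∠N ≈ 54.42°
|D| = √(8161² + 2093²) ≈ 8425.1, ∠D ≈ 165.62°
|H| = 2.2066e+06 / 8425.1 ≈ 261.91
Gain = 20 log₁₀(261.91) ≈ 48.36 dB
∠H = 54.42° − 165.62° = -111.20°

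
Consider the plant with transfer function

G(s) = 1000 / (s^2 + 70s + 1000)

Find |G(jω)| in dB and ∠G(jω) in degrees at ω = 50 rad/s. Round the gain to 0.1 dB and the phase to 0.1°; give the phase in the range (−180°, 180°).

Substitute s = j50:
Numerator: 1000 = 1000 + j0
Denominator: (j50)^2 + 70(j50) + 1000 = -1500 + j3500
|N| = √(1000² + 0²) ≈ 1000, ∠N ≈ 0.00°
|D| = √(1500² + 3500²) ≈ 3807.9, ∠D ≈ 113.20°
|G| = 1000 / 3807.9 ≈ 0.26261
Gain = 20 log₁₀(0.26261) ≈ -11.61 dB
∠G = 0.00° − 113.20° = -113.20°

-11.6 dB, -113.2°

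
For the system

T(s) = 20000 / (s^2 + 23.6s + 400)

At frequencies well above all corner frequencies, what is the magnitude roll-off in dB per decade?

-40 dB/decade

Each pole contributes −20 dB/decade at high frequency; each zero contributes +20 dB/decade.
Net: 0 zero(s) − 2 pole(s) → -40 dB/decade.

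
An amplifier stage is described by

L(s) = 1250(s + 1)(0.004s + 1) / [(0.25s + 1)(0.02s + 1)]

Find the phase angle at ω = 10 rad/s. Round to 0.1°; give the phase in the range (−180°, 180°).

7.1°

At ω = 10 rad/s:
zero (1 + j10·1) = 1 + j10 → |·| ≈ 10.05, ∠ ≈ 84.29°
zero (1 + j10·0.004) = 1 + j0.04 → |·| ≈ 1.0008, ∠ ≈ 2.29°
pole (1 + j10·0.25) = 1 + j2.5 → |·| ≈ 2.6926, ∠ ≈ 68.20°
pole (1 + j10·0.02) = 1 + j0.2 → |·| ≈ 1.0198, ∠ ≈ 11.31°
∠L = (84.29° + 2.29°) − (68.20° + 11.31°) = 7.07°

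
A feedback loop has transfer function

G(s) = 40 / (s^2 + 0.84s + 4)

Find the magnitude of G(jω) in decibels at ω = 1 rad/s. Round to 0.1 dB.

At s = jω = j1:
quadratic: (j1)² + 0.84·j1 + 4 = 3 + j0.84 → |·| ≈ 3.1154, ∠ ≈ 15.64°
|G| = 40 / 3.1154 ≈ 12.839
Gain = 20 log₁₀(12.839) ≈ 22.17 dB

22.2 dB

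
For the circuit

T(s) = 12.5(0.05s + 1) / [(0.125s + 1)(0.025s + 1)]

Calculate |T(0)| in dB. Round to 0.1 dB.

T(0) = 12.5 · 1 / 1 = 12.5
20 log₁₀(12.5) ≈ 21.94 dB

21.9 dB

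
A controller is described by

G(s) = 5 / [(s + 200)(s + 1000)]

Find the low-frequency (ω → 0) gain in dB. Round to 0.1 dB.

G(0) = 5 / (200·1000) = 2.5e-05
20 log₁₀(2.5e-05) ≈ -92.04 dB

-92.0 dB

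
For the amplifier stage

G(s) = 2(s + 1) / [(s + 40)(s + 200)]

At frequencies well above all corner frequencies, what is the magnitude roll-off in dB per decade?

-20 dB/decade

Each pole contributes −20 dB/decade at high frequency; each zero contributes +20 dB/decade.
Net: 1 zero(s) − 2 pole(s) → -20 dB/decade.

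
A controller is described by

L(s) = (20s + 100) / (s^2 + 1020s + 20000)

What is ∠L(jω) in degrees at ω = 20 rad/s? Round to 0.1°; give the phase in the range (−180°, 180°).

Substitute s = j20:
Numerator: 20(j20) + 100 = 100 + j400
Denominator: (j20)^2 + 1020(j20) + 20000 = 19600 + j20400
|N| = √(100² + 400²) ≈ 412.31, ∠N ≈ 75.96°
|D| = √(19600² + 20400²) ≈ 28290, ∠D ≈ 46.15°
∠L = 75.96° − 46.15° = 29.81°

29.8°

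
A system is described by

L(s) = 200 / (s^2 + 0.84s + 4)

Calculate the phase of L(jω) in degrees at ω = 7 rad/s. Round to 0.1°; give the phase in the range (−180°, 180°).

At s = jω = j7:
quadratic: (j7)² + 0.84·j7 + 4 = -45 + j5.88 → |·| ≈ 45.383, ∠ ≈ 172.56°
∠L = 0.00° − 172.56° = -172.56°

-172.6°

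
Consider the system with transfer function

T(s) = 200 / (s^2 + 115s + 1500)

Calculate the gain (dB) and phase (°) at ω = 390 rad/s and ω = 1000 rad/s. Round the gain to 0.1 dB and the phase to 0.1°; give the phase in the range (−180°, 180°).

ω = 390: -57.9 dB, -163.4°; ω = 1000: -74.0 dB, -173.4°

Substitute s = j390:
Numerator: 200 = 200 + j0
Denominator: (j390)^2 + 115(j390) + 1500 = -150600 + j44850
|N| = √(200² + 0²) ≈ 200, ∠N ≈ 0.00°
|D| = √(150600² + 44850²) ≈ 1.5714e+05, ∠D ≈ 163.42°
|T| = 200 / 1.5714e+05 ≈ 0.0012728
Gain = 20 log₁₀(0.0012728) ≈ -57.90 dB
∠T = 0.00° − 163.42° = -163.42°

Substitute s = j1000:
Numerator: 200 = 200 + j0
Denominator: (j1000)^2 + 115(j1000) + 1500 = -998500 + j115000
|N| = √(200² + 0²) ≈ 200, ∠N ≈ 0.00°
|D| = √(998500² + 115000²) ≈ 1.0051e+06, ∠D ≈ 173.43°
|T| = 200 / 1.0051e+06 ≈ 0.00019899
Gain = 20 log₁₀(0.00019899) ≈ -74.02 dB
∠T = 0.00° − 173.43° = -173.43°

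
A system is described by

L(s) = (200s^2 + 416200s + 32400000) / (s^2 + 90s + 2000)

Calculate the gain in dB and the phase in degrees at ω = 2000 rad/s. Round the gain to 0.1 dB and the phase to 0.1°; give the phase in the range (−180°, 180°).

Substitute s = j2000:
Numerator: 200(j2000)^2 + 416200(j2000) + 32400000 = -767600000 + j832400000
Denominator: (j2000)^2 + 90(j2000) + 2000 = -3998000 + j180000
|N| = √(767600000² + 832400000²) ≈ 1.1323e+09, ∠N ≈ 132.68°
|D| = √(3998000² + 180000²) ≈ 4.002e+06, ∠D ≈ 177.42°
|L| = 1.1323e+09 / 4.002e+06 ≈ 282.93
Gain = 20 log₁₀(282.93) ≈ 49.03 dB
∠L = 132.68° − 177.42° = -44.74°

49.0 dB, -44.7°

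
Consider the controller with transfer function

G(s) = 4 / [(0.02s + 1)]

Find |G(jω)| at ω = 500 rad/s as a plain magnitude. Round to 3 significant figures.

0.398

At ω = 500 rad/s:
pole (1 + j500·0.02) = 1 + j10 → |·| ≈ 10.05, ∠ ≈ 84.29°
|G| = 4 · 1 / (10.05) ≈ 0.39801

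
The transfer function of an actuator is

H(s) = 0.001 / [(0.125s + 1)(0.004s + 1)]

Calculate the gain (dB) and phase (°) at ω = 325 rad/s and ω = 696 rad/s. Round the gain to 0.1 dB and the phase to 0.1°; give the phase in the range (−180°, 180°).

At ω = 325 rad/s:
pole (1 + j325·0.125) = 1 + j40.625 → |·| ≈ 40.637, ∠ ≈ 88.59°
pole (1 + j325·0.004) = 1 + j1.3 → |·| ≈ 1.6401, ∠ ≈ 52.43°
|H| = 0.001 · 1 / (40.637 · 1.6401) ≈ 1.5004e-05
Gain = 20 log₁₀(1.5004e-05) ≈ -96.48 dB
∠H = (0°) − (88.59° + 52.43°) = -141.02°

At ω = 696 rad/s:
pole (1 + j696·0.125) = 1 + j87 → |·| ≈ 87.006, ∠ ≈ 89.34°
pole (1 + j696·0.004) = 1 + j2.784 → |·| ≈ 2.9582, ∠ ≈ 70.24°
|H| = 0.001 · 1 / (87.006 · 2.9582) ≈ 3.8853e-06
Gain = 20 log₁₀(3.8853e-06) ≈ -108.21 dB
∠H = (0°) − (89.34° + 70.24°) = -159.58°

ω = 325: -96.5 dB, -141.0°; ω = 696: -108.2 dB, -159.6°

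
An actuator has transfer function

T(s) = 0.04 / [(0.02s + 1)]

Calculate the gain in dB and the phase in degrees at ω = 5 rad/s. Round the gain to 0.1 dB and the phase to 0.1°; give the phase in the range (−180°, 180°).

-28.0 dB, -5.7°

At ω = 5 rad/s:
pole (1 + j5·0.02) = 1 + j0.1 → |·| ≈ 1.005, ∠ ≈ 5.71°
|T| = 0.04 · 1 / (1.005) ≈ 0.039801
Gain = 20 log₁₀(0.039801) ≈ -28.00 dB
∠T = (0°) − (5.71°) = -5.71°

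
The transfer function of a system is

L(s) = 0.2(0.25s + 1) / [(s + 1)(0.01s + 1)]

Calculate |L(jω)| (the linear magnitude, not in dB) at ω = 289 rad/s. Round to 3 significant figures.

0.0164

At ω = 289 rad/s:
zero (1 + j289·0.25) = 1 + j72.25 → |·| ≈ 72.257, ∠ ≈ 89.21°
pole (1 + j289·1) = 1 + j289 → |·| ≈ 289, ∠ ≈ 89.80°
pole (1 + j289·0.01) = 1 + j2.89 → |·| ≈ 3.0581, ∠ ≈ 70.91°
|L| = 0.2 · 72.257 / (289 · 3.0581) ≈ 0.016352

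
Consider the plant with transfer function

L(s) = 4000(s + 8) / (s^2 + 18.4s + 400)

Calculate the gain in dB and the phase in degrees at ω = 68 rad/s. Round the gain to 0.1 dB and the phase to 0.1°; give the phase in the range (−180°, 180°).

35.9 dB, -80.2°

At s = jω = j68:
zero (s+8): 8 + j68 → |·| = √(8²+68²) = √4688 ≈ 68.469, ∠ = arctan(68/8) ≈ 83.29°
quadratic: (j68)² + 18.4·j68 + 400 = -4224 + j1251.2 → |·| ≈ 4405.4, ∠ ≈ 163.50°
|L| = 4000 · 68.469 / 4405.4 ≈ 62.168
Gain = 20 log₁₀(62.168) ≈ 35.87 dB
∠L = 83.29° − 163.50° = -80.21°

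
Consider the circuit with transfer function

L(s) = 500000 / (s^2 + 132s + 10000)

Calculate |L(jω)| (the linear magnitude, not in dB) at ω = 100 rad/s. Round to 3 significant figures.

At s = jω = j100:
quadratic: (j100)² + 132·j100 + 10000 = 0 + j13200 → |·| ≈ 13200, ∠ ≈ 90.00°
|L| = 500000 / 13200 ≈ 37.879

37.9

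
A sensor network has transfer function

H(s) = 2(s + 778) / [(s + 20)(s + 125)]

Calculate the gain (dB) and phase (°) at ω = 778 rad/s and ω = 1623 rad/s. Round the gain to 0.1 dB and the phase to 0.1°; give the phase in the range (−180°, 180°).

ω = 778: -48.9 dB, -124.4°; ω = 1623: -57.3 dB, -110.5°

At s = jω = j778:
zero (s+778): 778 + j778 → |·| = √(778²+778²) = √1210568 ≈ 1100.3, ∠ = arctan(778/778) ≈ 45.00°
pole (s+20): 20 + j778 → |·| = √(20²+778²) = √605684 ≈ 778.26, ∠ = arctan(778/20) ≈ 88.53°
pole (s+125): 125 + j778 → |·| = √(125²+778²) = √620909 ≈ 787.98, ∠ = arctan(778/125) ≈ 80.87°
|H| = 2 · 1100.3 / 6.1325e+05 ≈ 0.0035884
Gain = 20 log₁₀(0.0035884) ≈ -48.90 dB
∠H = 45.00° − 169.40° = -124.40°

At s = jω = j1623:
zero (s+778): 778 + j1623 → |·| = √(778²+1623²) = √3239413 ≈ 1799.8, ∠ = arctan(1623/778) ≈ 64.39°
pole (s+20): 20 + j1623 → |·| = √(20²+1623²) = √2634529 ≈ 1623.1, ∠ = arctan(1623/20) ≈ 89.29°
pole (s+125): 125 + j1623 → |·| = √(125²+1623²) = √2649754 ≈ 1627.8, ∠ = arctan(1623/125) ≈ 85.60°
|H| = 2 · 1799.8 / 2.6421e+06 ≈ 0.0013624
Gain = 20 log₁₀(0.0013624) ≈ -57.31 dB
∠H = 64.39° − 174.89° = -110.50°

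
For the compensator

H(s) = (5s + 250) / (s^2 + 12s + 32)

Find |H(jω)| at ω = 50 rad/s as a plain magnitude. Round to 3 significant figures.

0.139

Substitute s = j50:
Numerator: 5(j50) + 250 = 250 + j250
Denominator: (j50)^2 + 12(j50) + 32 = -2468 + j600
|N| = √(250² + 250²) ≈ 353.55, ∠N ≈ 45.00°
|D| = √(2468² + 600²) ≈ 2539.9, ∠D ≈ 166.34°
|H| = 353.55 / 2539.9 ≈ 0.1392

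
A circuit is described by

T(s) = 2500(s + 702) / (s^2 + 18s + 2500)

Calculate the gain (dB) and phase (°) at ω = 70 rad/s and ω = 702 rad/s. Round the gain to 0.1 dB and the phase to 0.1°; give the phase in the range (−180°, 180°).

At s = jω = j70:
zero (s+702): 702 + j70 → |·| = √(702²+70²) = √497704 ≈ 705.48, ∠ = arctan(70/702) ≈ 5.69°
quadratic: (j70)² + 18·j70 + 2500 = -2400 + j1260 → |·| ≈ 2710.6, ∠ ≈ 152.30°
|T| = 2500 · 705.48 / 2710.6 ≈ 650.67
Gain = 20 log₁₀(650.67) ≈ 56.27 dB
∠T = 5.69° − 152.30° = -146.61°

At s = jω = j702:
zero (s+702): 702 + j702 → |·| = √(702²+702²) = √985608 ≈ 992.78, ∠ = arctan(702/702) ≈ 45.00°
quadratic: (j702)² + 18·j702 + 2500 = -490304 + j12636 → |·| ≈ 4.9047e+05, ∠ ≈ 178.52°
|T| = 2500 · 992.78 / 4.9047e+05 ≈ 5.0604
Gain = 20 log₁₀(5.0604) ≈ 14.08 dB
∠T = 45.00° − 178.52° = -133.52°

ω = 70: 56.3 dB, -146.6°; ω = 702: 14.1 dB, -133.5°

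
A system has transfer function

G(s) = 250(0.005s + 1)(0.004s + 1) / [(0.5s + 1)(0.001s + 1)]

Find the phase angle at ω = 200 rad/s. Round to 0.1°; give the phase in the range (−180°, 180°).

At ω = 200 rad/s:
zero (1 + j200·0.005) = 1 + j1 → |·| ≈ 1.4142, ∠ ≈ 45.00°
zero (1 + j200·0.004) = 1 + j0.8 → |·| ≈ 1.2806, ∠ ≈ 38.66°
pole (1 + j200·0.5) = 1 + j100 → |·| ≈ 100, ∠ ≈ 89.43°
pole (1 + j200·0.001) = 1 + j0.2 → |·| ≈ 1.0198, ∠ ≈ 11.31°
∠G = (45.00° + 38.66°) − (89.43° + 11.31°) = -17.08°

-17.1°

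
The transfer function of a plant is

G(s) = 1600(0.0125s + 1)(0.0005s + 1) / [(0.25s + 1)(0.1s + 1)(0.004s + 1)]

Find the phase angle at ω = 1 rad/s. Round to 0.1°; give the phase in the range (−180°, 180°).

At ω = 1 rad/s:
zero (1 + j1·0.0125) = 1 + j0.0125 → |·| ≈ 1.0001, ∠ ≈ 0.72°
zero (1 + j1·0.0005) = 1 + j0.0005 → |·| ≈ 1, ∠ ≈ 0.03°
pole (1 + j1·0.25) = 1 + j0.25 → |·| ≈ 1.0308, ∠ ≈ 14.04°
pole (1 + j1·0.1) = 1 + j0.1 → |·| ≈ 1.005, ∠ ≈ 5.71°
pole (1 + j1·0.004) = 1 + j0.004 → |·| ≈ 1, ∠ ≈ 0.23°
∠G = (0.72° + 0.03°) − (14.04° + 5.71° + 0.23°) = -19.23°

-19.2°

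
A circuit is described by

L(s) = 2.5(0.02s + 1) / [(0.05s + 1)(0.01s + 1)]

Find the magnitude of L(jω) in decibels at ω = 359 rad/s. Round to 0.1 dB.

-11.4 dB

At ω = 359 rad/s:
zero (1 + j359·0.02) = 1 + j7.18 → |·| ≈ 7.2493, ∠ ≈ 82.07°
pole (1 + j359·0.05) = 1 + j17.95 → |·| ≈ 17.978, ∠ ≈ 86.81°
pole (1 + j359·0.01) = 1 + j3.59 → |·| ≈ 3.7267, ∠ ≈ 74.43°
|L| = 2.5 · 7.2493 / (17.978 · 3.7267) ≈ 0.2705
Gain = 20 log₁₀(0.2705) ≈ -11.36 dB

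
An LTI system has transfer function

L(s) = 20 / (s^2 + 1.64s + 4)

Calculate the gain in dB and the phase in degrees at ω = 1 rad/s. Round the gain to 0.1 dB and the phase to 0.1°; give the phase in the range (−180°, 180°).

15.3 dB, -28.7°

At s = jω = j1:
quadratic: (j1)² + 1.64·j1 + 4 = 3 + j1.64 → |·| ≈ 3.419, ∠ ≈ 28.66°
|L| = 20 / 3.419 ≈ 5.8497
Gain = 20 log₁₀(5.8497) ≈ 15.34 dB
∠L = 0.00° − 28.66° = -28.66°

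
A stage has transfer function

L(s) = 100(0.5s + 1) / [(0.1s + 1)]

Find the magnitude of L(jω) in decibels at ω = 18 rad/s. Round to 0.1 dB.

At ω = 18 rad/s:
zero (1 + j18·0.5) = 1 + j9 → |·| ≈ 9.0554, ∠ ≈ 83.66°
pole (1 + j18·0.1) = 1 + j1.8 → |·| ≈ 2.0591, ∠ ≈ 60.95°
|L| = 100 · 9.0554 / (2.0591) ≈ 439.77
Gain = 20 log₁₀(439.77) ≈ 52.86 dB

52.9 dB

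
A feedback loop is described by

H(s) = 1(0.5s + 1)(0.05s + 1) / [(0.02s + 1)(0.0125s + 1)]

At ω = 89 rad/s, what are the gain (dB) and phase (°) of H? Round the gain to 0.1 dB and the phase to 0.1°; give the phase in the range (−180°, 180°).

At ω = 89 rad/s:
zero (1 + j89·0.5) = 1 + j44.5 → |·| ≈ 44.511, ∠ ≈ 88.71°
zero (1 + j89·0.05) = 1 + j4.45 → |·| ≈ 4.561, ∠ ≈ 77.33°
pole (1 + j89·0.02) = 1 + j1.78 → |·| ≈ 2.0417, ∠ ≈ 60.67°
pole (1 + j89·0.0125) = 1 + j1.1125 → |·| ≈ 1.4959, ∠ ≈ 48.05°
|H| = 1 · 44.511 · 4.561 / (2.0417 · 1.4959) ≈ 66.471
Gain = 20 log₁₀(66.471) ≈ 36.45 dB
∠H = (88.71° + 77.33°) − (60.67° + 48.05°) = 57.32°

36.5 dB, 57.3°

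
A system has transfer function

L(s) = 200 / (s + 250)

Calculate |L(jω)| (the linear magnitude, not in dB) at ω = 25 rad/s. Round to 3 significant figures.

0.796

Substitute s = j25:
Numerator: 200 = 200 + j0
Denominator: (j25) + 250 = 250 + j25
|N| = √(200² + 0²) ≈ 200, ∠N ≈ 0.00°
|D| = √(250² + 25²) ≈ 251.25, ∠D ≈ 5.71°
|L| = 200 / 251.25 ≈ 0.79602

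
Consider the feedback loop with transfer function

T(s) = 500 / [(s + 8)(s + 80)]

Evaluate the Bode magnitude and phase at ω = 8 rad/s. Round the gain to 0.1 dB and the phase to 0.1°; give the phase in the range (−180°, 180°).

-5.2 dB, -50.7°

At s = jω = j8:
pole (s+8): 8 + j8 → |·| = √(8²+8²) = √128 ≈ 11.314, ∠ = arctan(8/8) ≈ 45.00°
pole (s+80): 80 + j8 → |·| = √(80²+8²) = √6464 ≈ 80.399, ∠ = arctan(8/80) ≈ 5.71°
|T| = 500 / 909.63 ≈ 0.54967
Gain = 20 log₁₀(0.54967) ≈ -5.20 dB
∠T = 0.00° − 50.71° = -50.71°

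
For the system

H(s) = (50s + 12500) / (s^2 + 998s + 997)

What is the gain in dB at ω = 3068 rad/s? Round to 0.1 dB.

-36.2 dB

Substitute s = j3068:
Numerator: 50(j3068) + 12500 = 12500 + j153400
Denominator: (j3068)^2 + 998(j3068) + 997 = -9411627 + j3061864
|N| = √(12500² + 153400²) ≈ 1.5391e+05, ∠N ≈ 85.34°
|D| = √(9411627² + 3061864²) ≈ 9.8972e+06, ∠D ≈ 161.98°
|H| = 1.5391e+05 / 9.8972e+06 ≈ 0.015551
Gain = 20 log₁₀(0.015551) ≈ -36.16 dB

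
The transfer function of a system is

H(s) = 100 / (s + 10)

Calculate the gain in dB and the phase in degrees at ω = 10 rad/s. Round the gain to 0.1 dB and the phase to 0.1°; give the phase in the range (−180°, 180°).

At s = jω = j10:
pole (s+10): 10 + j10 → |·| = √(10²+10²) = √200 ≈ 14.142, ∠ = arctan(10/10) ≈ 45.00°
|H| = 100 / 14.142 ≈ 7.0711
Gain = 20 log₁₀(7.0711) ≈ 16.99 dB
∠H = 0.00° − 45.00° = -45.00°

17.0 dB, -45.0°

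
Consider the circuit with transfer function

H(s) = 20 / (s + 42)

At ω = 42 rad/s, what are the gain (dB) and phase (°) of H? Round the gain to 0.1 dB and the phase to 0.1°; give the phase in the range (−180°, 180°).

Substitute s = j42:
Numerator: 20 = 20 + j0
Denominator: (j42) + 42 = 42 + j42
|N| = √(20² + 0²) ≈ 20, ∠N ≈ 0.00°
|D| = √(42² + 42²) ≈ 59.397, ∠D ≈ 45.00°
|H| = 20 / 59.397 ≈ 0.33672
Gain = 20 log₁₀(0.33672) ≈ -9.45 dB
∠H = 0.00° − 45.00° = -45.00°

-9.5 dB, -45.0°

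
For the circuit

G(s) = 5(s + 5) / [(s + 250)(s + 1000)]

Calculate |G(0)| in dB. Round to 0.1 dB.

-80.0 dB

G(0) = 5·5 / (250·1000) = 0.0001
20 log₁₀(0.0001) ≈ -80.00 dB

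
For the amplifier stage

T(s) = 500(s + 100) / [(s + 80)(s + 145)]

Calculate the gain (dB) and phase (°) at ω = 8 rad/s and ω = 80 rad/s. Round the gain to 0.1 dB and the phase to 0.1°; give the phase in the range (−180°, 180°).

At s = jω = j8:
zero (s+100): 100 + j8 → |·| = √(100²+8²) = √10064 ≈ 100.32, ∠ = arctan(8/100) ≈ 4.57°
pole (s+80): 80 + j8 → |·| = √(80²+8²) = √6464 ≈ 80.399, ∠ = arctan(8/80) ≈ 5.71°
pole (s+145): 145 + j8 → |·| = √(145²+8²) = √21089 ≈ 145.22, ∠ = arctan(8/145) ≈ 3.16°
|T| = 500 · 100.32 / 11676 ≈ 4.296
Gain = 20 log₁₀(4.296) ≈ 12.66 dB
∠T = 4.57° − 8.87° = -4.30°

At s = jω = j80:
zero (s+100): 100 + j80 → |·| = √(100²+80²) = √16400 ≈ 128.06, ∠ = arctan(80/100) ≈ 38.66°
pole (s+80): 80 + j80 → |·| = √(80²+80²) = √12800 ≈ 113.14, ∠ = arctan(80/80) ≈ 45.00°
pole (s+145): 145 + j80 → |·| = √(145²+80²) = √27425 ≈ 165.6, ∠ = arctan(80/145) ≈ 28.89°
|T| = 500 · 128.06 / 18736 ≈ 3.4175
Gain = 20 log₁₀(3.4175) ≈ 10.67 dB
∠T = 38.66° − 73.89° = -35.23°

ω = 8: 12.7 dB, -4.3°; ω = 80: 10.7 dB, -35.2°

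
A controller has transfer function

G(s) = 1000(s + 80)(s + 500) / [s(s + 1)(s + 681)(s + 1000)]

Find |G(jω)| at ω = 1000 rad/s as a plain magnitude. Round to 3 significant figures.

0.000656

At s = jω = j1000:
zero (s+80): 80 + j1000 → |·| = √(80²+1000²) = √1006400 ≈ 1003.2, ∠ = arctan(1000/80) ≈ 85.43°
zero (s+500): 500 + j1000 → |·| = √(500²+1000²) = √1250000 ≈ 1118, ∠ = arctan(1000/500) ≈ 63.43°
pole (s+1): 1 + j1000 → |·| = √(1²+1000²) = √1000001 ≈ 1000, ∠ = arctan(1000/1) ≈ 89.94°
pole (s+681): 681 + j1000 → |·| = √(681²+1000²) = √1463761 ≈ 1209.9, ∠ = arctan(1000/681) ≈ 55.75°
pole (s+1000): 1000 + j1000 → |·| = √(1000²+1000²) = √2000000 ≈ 1414.2, ∠ = arctan(1000/1000) ≈ 45.00°
pole at origin: |s| = 1000, ∠ = 90.00° (in denominator)
|G| = 1000 · 1.1216e+06 / 1.711e+12 ≈ 0.00065552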